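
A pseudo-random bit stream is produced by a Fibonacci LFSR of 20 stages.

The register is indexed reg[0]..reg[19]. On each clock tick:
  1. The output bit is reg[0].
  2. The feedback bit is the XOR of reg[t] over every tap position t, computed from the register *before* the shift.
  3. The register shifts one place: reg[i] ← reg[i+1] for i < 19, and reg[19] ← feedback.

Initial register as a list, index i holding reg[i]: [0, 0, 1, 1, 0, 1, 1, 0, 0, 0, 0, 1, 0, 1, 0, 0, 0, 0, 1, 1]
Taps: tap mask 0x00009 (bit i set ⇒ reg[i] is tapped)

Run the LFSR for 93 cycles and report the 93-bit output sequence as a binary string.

001101100001010000111000011010110101111110110011000110100010001010111100101100110111010110010

step | reg (before) | out | fb
   0 | 00110110000101000011 | 0 | 1
   1 | 01101100001010000111 | 0 | 0
   2 | 11011000010100001110 | 1 | 0
   3 | 10110000101000011100 | 1 | 0
   4 | 01100001010000111000 | 0 | 0
   5 | 11000010100001110000 | 1 | 1
   6 | 10000101000011100001 | 1 | 1
   7 | 00001010000111000011 | 0 | 0
   8 | 00010100001110000110 | 0 | 1
   9 | 00101000011100001101 | 0 | 0
  10 | 01010000111000011010 | 0 | 1
  11 | 10100001110000110101 | 1 | 1
  12 | 01000011100001101011 | 0 | 0
  13 | 10000111000011010110 | 1 | 1
  14 | 00001110000110101101 | 0 | 0
  15 | 00011100001101011010 | 0 | 1
  16 | 00111000011010110101 | 0 | 1
  17 | 01110000110101101011 | 0 | 1
  18 | 11100001101011010111 | 1 | 1
  19 | 11000011010110101111 | 1 | 1
  20 | 10000110101101011111 | 1 | 1
  21 | 00001101011010111111 | 0 | 0
  22 | 00011010110101111110 | 0 | 1
  23 | 00110101101011111101 | 0 | 1
  24 | 01101011010111111011 | 0 | 0
  25 | 11010110101111110110 | 1 | 0
  26 | 10101101011111101100 | 1 | 1
  27 | 01011010111111011001 | 0 | 1
  28 | 10110101111110110011 | 1 | 0
  29 | 01101011111101100110 | 0 | 0
  30 | 11010111111011001100 | 1 | 0
  31 | 10101111110110011000 | 1 | 1
  32 | 01011111101100110001 | 0 | 1
  33 | 10111111011001100011 | 1 | 0
  34 | 01111110110011000110 | 0 | 1
  35 | 11111101100110001101 | 1 | 0
  36 | 11111011001100011010 | 1 | 0
  37 | 11110110011000110100 | 1 | 0
  38 | 11101100110001101000 | 1 | 1
  39 | 11011001100011010001 | 1 | 0
  40 | 10110011000110100010 | 1 | 0
  41 | 01100110001101000100 | 0 | 0
  42 | 11001100011010001000 | 1 | 1
  43 | 10011000110100010001 | 1 | 0
  44 | 00110001101000100010 | 0 | 1
  45 | 01100011010001000101 | 0 | 0
  46 | 11000110100010001010 | 1 | 1
  47 | 10001101000100010101 | 1 | 1
  48 | 00011010001000101011 | 0 | 1
  49 | 00110100010001010111 | 0 | 1
  50 | 01101000100010101111 | 0 | 0
  51 | 11010001000101011110 | 1 | 0
  52 | 10100010001010111100 | 1 | 1
  53 | 01000100010101111001 | 0 | 0
  54 | 10001000101011110010 | 1 | 1
  55 | 00010001010111100101 | 0 | 1
  56 | 00100010101111001011 | 0 | 0
  57 | 01000101011110010110 | 0 | 0
  58 | 10001010111100101100 | 1 | 1
  59 | 00010101111001011001 | 0 | 1
  60 | 00101011110010110011 | 0 | 0
  61 | 01010111100101100110 | 0 | 1
  62 | 10101111001011001101 | 1 | 1
  63 | 01011110010110011011 | 0 | 1
  64 | 10111100101100110111 | 1 | 0
  65 | 01111001011001101110 | 0 | 1
  66 | 11110010110011011101 | 1 | 0
  67 | 11100101100110111010 | 1 | 1
  68 | 11001011001101110101 | 1 | 1
  69 | 10010110011011101011 | 1 | 0
  70 | 00101100110111010110 | 0 | 0
  71 | 01011001101110101100 | 0 | 1
  72 | 10110011011101011001 | 1 | 0
  73 | 01100110111010110010 | 0 | 0
  74 | 11001101110101100100 | 1 | 1
  75 | 10011011101011001001 | 1 | 0
  76 | 00110111010110010010 | 0 | 1
  77 | 01101110101100100101 | 0 | 0
  78 | 11011101011001001010 | 1 | 0
  79 | 10111010110010010100 | 1 | 0
  80 | 01110101100100101000 | 0 | 1
  81 | 11101011001001010001 | 1 | 1
  82 | 11010110010010100011 | 1 | 0
  83 | 10101100100101000110 | 1 | 1
  84 | 01011001001010001101 | 0 | 1
  85 | 10110010010100011011 | 1 | 0
  86 | 01100100101000110110 | 0 | 0
  87 | 11001001010001101100 | 1 | 1
  88 | 10010010100011011001 | 1 | 0
  89 | 00100101000110110010 | 0 | 0
  90 | 01001010001101100100 | 0 | 0
  91 | 10010100011011001000 | 1 | 0
  92 | 00101000110110010000 | 0 | 0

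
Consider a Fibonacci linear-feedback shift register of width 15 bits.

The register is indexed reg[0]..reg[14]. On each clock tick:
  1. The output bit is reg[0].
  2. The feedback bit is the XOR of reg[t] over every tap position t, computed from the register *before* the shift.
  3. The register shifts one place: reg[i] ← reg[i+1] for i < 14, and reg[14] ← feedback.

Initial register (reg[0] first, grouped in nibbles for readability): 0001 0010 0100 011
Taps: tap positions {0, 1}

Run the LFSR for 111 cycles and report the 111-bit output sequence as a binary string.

tick  register→output (feedback)
  0  000100100100011→0 (0)
  1  001001001000110→0 (0)
  2  010010010001100→0 (1)
  3  100100100011001→1 (1)
  4  001001000110011→0 (0)
  5  010010001100110→0 (1)
  6  100100011001101→1 (1)
  7  001000110011011→0 (0)
  8  010001100110110→0 (1)
  9  100011001101101→1 (1)
 10  000110011011011→0 (0)
 11  001100110110110→0 (0)
 12  011001101101100→0 (1)
 13  110011011011001→1 (0)
 14  100110110110010→1 (1)
 15  001101101100101→0 (0)
 16  011011011001010→0 (1)
 17  110110110010101→1 (0)
 18  101101100101010→1 (1)
 19  011011001010101→0 (1)
 20  110110010101011→1 (0)
 21  101100101010110→1 (1)
 22  011001010101101→0 (1)
 23  110010101011011→1 (0)
 24  100101010110110→1 (1)
 25  001010101101101→0 (0)
 26  010101011011010→0 (1)
 27  101010110110101→1 (1)
 28  010101101101011→0 (1)
 29  101011011010111→1 (1)
 30  010110110101111→0 (1)
 31  101101101011111→1 (1)
 32  011011010111111→0 (1)
 33  110110101111111→1 (0)
 34  101101011111110→1 (1)
 35  011010111111101→0 (1)
 36  110101111111011→1 (0)
 37  101011111110110→1 (1)
 38  010111111101101→0 (1)
 39  101111111011011→1 (1)
 40  011111110110111→0 (1)
 41  111111101101111→1 (0)
 42  111111011011110→1 (0)
 43  111110110111100→1 (0)
 44  111101101111000→1 (0)
 45  111011011110000→1 (0)
 46  110110111100000→1 (0)
 47  101101111000000→1 (1)
 48  011011110000001→0 (1)
 49  110111100000011→1 (0)
 50  101111000000110→1 (1)
 51  011110000001101→0 (1)
 52  111100000011011→1 (0)
 53  111000000110110→1 (0)
 54  110000001101100→1 (0)
 55  100000011011000→1 (1)
 56  000000110110001→0 (0)
 57  000001101100010→0 (0)
 58  000011011000100→0 (0)
 59  000110110001000→0 (0)
 60  001101100010000→0 (0)
 61  011011000100000→0 (1)
 62  110110001000001→1 (0)
 63  101100010000010→1 (1)
 64  011000100000101→0 (1)
 65  110001000001011→1 (0)
 66  100010000010110→1 (1)
 67  000100000101101→0 (0)
 68  001000001011010→0 (0)
 69  010000010110100→0 (1)
 70  100000101101001→1 (1)
 71  000001011010011→0 (0)
 72  000010110100110→0 (0)
 73  000101101001100→0 (0)
 74  001011010011000→0 (0)
 75  010110100110000→0 (1)
 76  101101001100001→1 (1)
 77  011010011000011→0 (1)
 78  110100110000111→1 (0)
 79  101001100001110→1 (1)
 80  010011000011101→0 (1)
 81  100110000111011→1 (1)
 82  001100001110111→0 (0)
 83  011000011101110→0 (1)
 84  110000111011101→1 (0)
 85  100001110111010→1 (1)
 86  000011101110101→0 (0)
 87  000111011101010→0 (0)
 88  001110111010100→0 (0)
 89  011101110101000→0 (1)
 90  111011101010001→1 (0)
 91  110111010100010→1 (0)
 92  101110101000100→1 (1)
 93  011101010001001→0 (1)
 94  111010100010011→1 (0)
 95  110101000100110→1 (0)
 96  101010001001100→1 (1)
 97  010100010011001→0 (1)
 98  101000100110011→1 (1)
 99  010001001100111→0 (1)
100  100010011001111→1 (1)
101  000100110011111→0 (0)
102  001001100111110→0 (0)
103  010011001111100→0 (1)
104  100110011111001→1 (1)
105  001100111110011→0 (0)
106  011001111100110→0 (1)
107  110011111001101→1 (0)
108  100111110011010→1 (1)
109  001111100110101→0 (0)
110  011111001101010→0 (1)

000100100100011001101101100101010110110101111111011011110000001101100010000010110100110000111011101010001001100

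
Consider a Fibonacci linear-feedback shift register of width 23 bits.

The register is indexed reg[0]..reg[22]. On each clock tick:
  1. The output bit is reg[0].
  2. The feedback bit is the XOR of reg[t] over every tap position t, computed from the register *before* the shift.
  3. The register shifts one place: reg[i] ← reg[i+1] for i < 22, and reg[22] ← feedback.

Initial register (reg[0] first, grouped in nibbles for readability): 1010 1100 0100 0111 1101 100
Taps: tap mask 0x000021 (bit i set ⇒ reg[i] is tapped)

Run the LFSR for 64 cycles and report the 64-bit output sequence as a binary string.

1010110001000111110110000100100101111001101000101100110010011011

tick  register→output (feedback)
  0  10101100010001111101100→1 (0)
  1  01011000100011111011000→0 (0)
  2  10110001000111110110000→1 (1)
  3  01100010001111101100001→0 (0)
  4  11000100011111011000010→1 (0)
  5  10001000111110110000100→1 (1)
  6  00010001111101100001001→0 (0)
  7  00100011111011000010010→0 (0)
  8  01000111110110000100100→0 (1)
  9  10001111101100001001001→1 (0)
 10  00011111011000010010010→0 (1)
 11  00111110110000100100101→0 (1)
 12  01111101100001001001011→0 (1)
 13  11111011000010010010111→1 (1)
 14  11110110000100100101111→1 (0)
 15  11101100001001001011110→1 (0)
 16  11011000010010010111100→1 (1)
 17  10110000100100101111001→1 (1)
 18  01100001001001011110011→0 (0)
 19  11000010010010111100110→1 (1)
 20  10000100100101111001101→1 (0)
 21  00001001001011110011010→0 (0)
 22  00010010010111100110100→0 (0)
 23  00100100101111001101000→0 (1)
 24  01001001011110011010001→0 (0)
 25  10010010111100110100010→1 (1)
 26  00100101111001101000101→0 (1)
 27  01001011110011010001011→0 (0)
 28  10010111100110100010110→1 (0)
 29  00101111001101000101100→0 (1)
 30  01011110011010001011001→0 (1)
 31  10111100110100010110011→1 (0)
 32  01111001101000101100110→0 (0)
 33  11110011010001011001100→1 (1)
 34  11100110100010110011001→1 (0)
 35  11001101000101100110010→1 (0)
 36  10011010001011001100100→1 (1)
 37  00110100010110011001001→0 (1)
 38  01101000101100110010011→0 (0)
 39  11010001011001100100110→1 (1)
 40  10100010110011001001101→1 (1)
 41  01000101100110010011011→0 (1)
 42  10001011001100100110111→1 (1)
 43  00010110011001001101111→0 (1)
 44  00101100110010011011111→0 (1)
 45  01011001100100110111111→0 (0)
 46  10110011001001101111110→1 (1)
 47  01100110010011011111101→0 (1)
 48  11001100100110111111011→1 (0)
 49  10011001001101111110110→1 (1)
 50  00110010011011111101101→0 (0)
 51  01100100110111111011010→0 (1)
 52  11001001101111110110101→1 (1)
 53  10010011011111101101011→1 (1)
 54  00100110111111011010111→0 (1)
 55  01001101111110110101111→0 (1)
 56  10011011111101101011111→1 (1)
 57  00110111111011010111111→0 (1)
 58  01101111110110101111111→0 (1)
 59  11011111101101011111111→1 (0)
 60  10111111011010111111110→1 (0)
 61  01111110110101111111100→0 (1)
 62  11111101101011111111001→1 (0)
 63  11111011010111111110010→1 (1)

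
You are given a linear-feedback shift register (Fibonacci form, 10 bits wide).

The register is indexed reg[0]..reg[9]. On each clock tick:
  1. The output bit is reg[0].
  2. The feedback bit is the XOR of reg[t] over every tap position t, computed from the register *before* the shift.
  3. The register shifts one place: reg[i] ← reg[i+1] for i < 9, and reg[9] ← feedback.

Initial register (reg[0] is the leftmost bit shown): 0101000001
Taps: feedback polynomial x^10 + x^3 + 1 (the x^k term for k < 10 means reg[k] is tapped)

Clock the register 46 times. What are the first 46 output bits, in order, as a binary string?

0101000001110100111101001101010010011100000111

k : reg_k → out_k, fb_k
0: 0101000001 → 0, fb=1
1: 1010000011 → 1, fb=1
2: 0100000111 → 0, fb=0
3: 1000001110 → 1, fb=1
4: 0000011101 → 0, fb=0
5: 0000111010 → 0, fb=0
6: 0001110100 → 0, fb=1
7: 0011101001 → 0, fb=1
8: 0111010011 → 0, fb=1
9: 1110100111 → 1, fb=1
10: 1101001111 → 1, fb=0
11: 1010011110 → 1, fb=1
12: 0100111101 → 0, fb=0
13: 1001111010 → 1, fb=0
14: 0011110100 → 0, fb=1
15: 0111101001 → 0, fb=1
16: 1111010011 → 1, fb=0
17: 1110100110 → 1, fb=1
18: 1101001101 → 1, fb=0
19: 1010011010 → 1, fb=1
20: 0100110101 → 0, fb=0
21: 1001101010 → 1, fb=0
22: 0011010100 → 0, fb=1
23: 0110101001 → 0, fb=0
24: 1101010010 → 1, fb=0
25: 1010100100 → 1, fb=1
26: 0101001001 → 0, fb=1
27: 1010010011 → 1, fb=1
28: 0100100111 → 0, fb=0
29: 1001001110 → 1, fb=0
30: 0010011100 → 0, fb=0
31: 0100111000 → 0, fb=0
32: 1001110000 → 1, fb=0
33: 0011100000 → 0, fb=1
34: 0111000001 → 0, fb=1
35: 1110000011 → 1, fb=1
36: 1100000111 → 1, fb=1
37: 1000001111 → 1, fb=1
38: 0000011111 → 0, fb=0
39: 0000111110 → 0, fb=0
40: 0001111100 → 0, fb=1
41: 0011111001 → 0, fb=1
42: 0111110011 → 0, fb=1
43: 1111100111 → 1, fb=0
44: 1111001110 → 1, fb=0
45: 1110011100 → 1, fb=1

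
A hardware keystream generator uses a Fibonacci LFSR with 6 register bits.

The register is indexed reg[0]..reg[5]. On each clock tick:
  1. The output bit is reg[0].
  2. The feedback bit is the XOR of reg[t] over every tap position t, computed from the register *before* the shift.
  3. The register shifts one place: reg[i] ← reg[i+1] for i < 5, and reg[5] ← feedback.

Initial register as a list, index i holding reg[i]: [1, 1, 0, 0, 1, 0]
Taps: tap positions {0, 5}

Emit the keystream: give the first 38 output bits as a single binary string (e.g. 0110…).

k : reg_k → out_k, fb_k
0: 110010 → 1, fb=1
1: 100101 → 1, fb=0
2: 001010 → 0, fb=0
3: 010100 → 0, fb=0
4: 101000 → 1, fb=1
5: 010001 → 0, fb=1
6: 100011 → 1, fb=0
7: 000110 → 0, fb=0
8: 001100 → 0, fb=0
9: 011000 → 0, fb=0
10: 110000 → 1, fb=1
11: 100001 → 1, fb=0
12: 000010 → 0, fb=0
13: 000100 → 0, fb=0
14: 001000 → 0, fb=0
15: 010000 → 0, fb=0
16: 100000 → 1, fb=1
17: 000001 → 0, fb=1
18: 000011 → 0, fb=1
19: 000111 → 0, fb=1
20: 001111 → 0, fb=1
21: 011111 → 0, fb=1
22: 111111 → 1, fb=0
23: 111110 → 1, fb=1
24: 111101 → 1, fb=0
25: 111010 → 1, fb=1
26: 110101 → 1, fb=0
27: 101010 → 1, fb=1
28: 010101 → 0, fb=1
29: 101011 → 1, fb=0
30: 010110 → 0, fb=0
31: 101100 → 1, fb=1
32: 011001 → 0, fb=1
33: 110011 → 1, fb=0
34: 100110 → 1, fb=1
35: 001101 → 0, fb=1
36: 011011 → 0, fb=1
37: 110111 → 1, fb=0

11001010001100001000001111110101011001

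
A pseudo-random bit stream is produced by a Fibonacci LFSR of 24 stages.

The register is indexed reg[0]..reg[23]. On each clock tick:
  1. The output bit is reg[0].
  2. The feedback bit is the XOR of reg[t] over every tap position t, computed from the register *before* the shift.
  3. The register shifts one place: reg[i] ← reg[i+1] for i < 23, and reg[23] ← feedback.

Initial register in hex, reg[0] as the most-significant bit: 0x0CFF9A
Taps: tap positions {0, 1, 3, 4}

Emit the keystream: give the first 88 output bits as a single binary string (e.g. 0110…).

0000110011111111100110101011110100000101110100011111111101111101111000100000110110110111

k : reg_k → out_k, fb_k
0: 000011001111111110011010 → 0, fb=1
1: 000110011111111100110101 → 0, fb=0
2: 001100111111111001101010 → 0, fb=1
3: 011001111111110011010101 → 0, fb=1
4: 110011111111100110101011 → 1, fb=1
5: 100111111111001101010111 → 1, fb=1
6: 001111111110011010101111 → 0, fb=0
7: 011111111100110101011110 → 0, fb=1
8: 111111111001101010111101 → 1, fb=0
9: 111111110011010101111010 → 1, fb=0
10: 111111100110101011110100 → 1, fb=0
11: 111111001101010111101000 → 1, fb=0
12: 111110011010101111010000 → 1, fb=0
13: 111100110101011110100000 → 1, fb=1
14: 111001101010111101000001 → 1, fb=0
15: 110011010101111010000010 → 1, fb=1
16: 100110101011110100000101 → 1, fb=1
17: 001101010111101000001011 → 0, fb=1
18: 011010101111010000010111 → 0, fb=0
19: 110101011110100000101110 → 1, fb=1
20: 101010111101000001011101 → 1, fb=0
21: 010101111010000010111010 → 0, fb=0
22: 101011110100000101110100 → 1, fb=0
23: 010111101000001011101000 → 0, fb=1
24: 101111010000010111010001 → 1, fb=1
25: 011110100000101110100011 → 0, fb=1
26: 111101000001011101000111 → 1, fb=1
27: 111010000010111010001111 → 1, fb=1
28: 110100000101110100011111 → 1, fb=1
29: 101000001011101000111111 → 1, fb=1
30: 010000010111010001111111 → 0, fb=1
31: 100000101110100011111111 → 1, fb=1
32: 000001011101000111111111 → 0, fb=0
33: 000010111010001111111110 → 0, fb=1
34: 000101110100011111111101 → 0, fb=1
35: 001011101000111111111011 → 0, fb=1
36: 010111010001111111110111 → 0, fb=1
37: 101110100011111111101111 → 1, fb=1
38: 011101000111111111011111 → 0, fb=0
39: 111010001111111110111110 → 1, fb=1
40: 110100011111111101111101 → 1, fb=1
41: 101000111111111011111011 → 1, fb=1
42: 010001111111110111110111 → 0, fb=1
43: 100011111111101111101111 → 1, fb=0
44: 000111111111011111011110 → 0, fb=0
45: 001111111110111110111100 → 0, fb=0
46: 011111111101111101111000 → 0, fb=1
47: 111111111011111011110001 → 1, fb=0
48: 111111110111110111100010 → 1, fb=0
49: 111111101111101111000100 → 1, fb=0
50: 111111011111011110001000 → 1, fb=0
51: 111110111110111100010000 → 1, fb=0
52: 111101111101111000100000 → 1, fb=1
53: 111011111011110001000001 → 1, fb=1
54: 110111110111100010000011 → 1, fb=0
55: 101111101111000100000110 → 1, fb=1
56: 011111011110001000001101 → 0, fb=1
57: 111110111100010000011011 → 1, fb=0
58: 111101111000100000110110 → 1, fb=1
59: 111011110001000001101101 → 1, fb=1
60: 110111100010000011011011 → 1, fb=0
61: 101111000100000110110110 → 1, fb=1
62: 011110001000001101101101 → 0, fb=1
63: 111100010000011011011011 → 1, fb=1
64: 111000100000110110110111 → 1, fb=0
65: 110001000001101101101110 → 1, fb=0
66: 100010000011011011011100 → 1, fb=0
67: 000100000110110110111000 → 0, fb=1
68: 001000001101101101110001 → 0, fb=0
69: 010000011011011011100010 → 0, fb=1
70: 100000110110110111000101 → 1, fb=1
71: 000001101101101110001011 → 0, fb=0
72: 000011011011011100010110 → 0, fb=1
73: 000110110110111000101101 → 0, fb=0
74: 001101101101110001011010 → 0, fb=1
75: 011011011011100010110101 → 0, fb=0
76: 110110110111000101101010 → 1, fb=0
77: 101101101110001011010100 → 1, fb=0
78: 011011011100010110101000 → 0, fb=0
79: 110110111000101101010000 → 1, fb=0
80: 101101110001011010100000 → 1, fb=0
81: 011011100010110101000000 → 0, fb=0
82: 110111000101101010000000 → 1, fb=0
83: 101110001011010100000000 → 1, fb=1
84: 011100010110101000000001 → 0, fb=0
85: 111000101101010000000010 → 1, fb=0
86: 110001011010100000000100 → 1, fb=0
87: 100010110101000000001000 → 1, fb=0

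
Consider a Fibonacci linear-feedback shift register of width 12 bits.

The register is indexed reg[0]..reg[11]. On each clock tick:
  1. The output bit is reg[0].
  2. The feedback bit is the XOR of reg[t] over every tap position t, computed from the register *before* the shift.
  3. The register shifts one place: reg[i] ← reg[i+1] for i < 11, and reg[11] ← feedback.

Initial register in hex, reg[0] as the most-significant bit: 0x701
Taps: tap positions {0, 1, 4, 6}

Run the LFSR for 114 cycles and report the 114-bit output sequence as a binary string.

011100000001100101111110001111101110000101010110001100010101000100101010101101111001010001001110101110010110000001

tick  register→output (feedback)
  0  011100000001→0 (1)
  1  111000000011→1 (0)
  2  110000000110→1 (0)
  3  100000001100→1 (1)
  4  000000011001→0 (0)
  5  000000110010→0 (1)
  6  000001100101→0 (1)
  7  000011001011→0 (1)
  8  000110010111→0 (1)
  9  001100101111→0 (1)
 10  011001011111→0 (1)
 11  110010111111→1 (0)
 12  100101111110→1 (0)
 13  001011111100→0 (0)
 14  010111111000→0 (1)
 15  101111110001→1 (1)
 16  011111100011→0 (1)
 17  111111000111→1 (1)
 18  111110001111→1 (1)
 19  111100011111→1 (0)
 20  111000111110→1 (1)
 21  110001111101→1 (1)
 22  100011111011→1 (1)
 23  000111110111→0 (0)
 24  001111101110→0 (0)
 25  011111011100→0 (0)
 26  111110111000→1 (0)
 27  111101110000→1 (1)
 28  111011100001→1 (0)
 29  110111000010→1 (1)
 30  101110000101→1 (0)
 31  011100001010→0 (1)
 32  111000010101→1 (0)
 33  110000101010→1 (1)
 34  100001010101→1 (1)
 35  000010101011→0 (0)
 36  000101010110→0 (0)
 37  001010101100→0 (0)
 38  010101011000→0 (1)
 39  101010110001→1 (1)
 40  010101100011→0 (0)
 41  101011000110→1 (0)
 42  010110001100→0 (0)
 43  101100011000→1 (1)
 44  011000110001→0 (0)
 45  110001100010→1 (1)
 46  100011000101→1 (0)
 47  000110001010→0 (1)
 48  001100010101→0 (0)
 49  011000101010→0 (0)
 50  110001010100→1 (0)
 51  100010101000→1 (1)
 52  000101010001→0 (0)
 53  001010100010→0 (0)
 54  010101000100→0 (1)
 55  101010001001→1 (0)
 56  010100010010→0 (1)
 57  101000100101→1 (0)
 58  010001001010→0 (1)
 59  100010010101→1 (0)
 60  000100101010→0 (1)
 61  001001010101→0 (0)
 62  010010101010→0 (1)
 63  100101010101→1 (1)
 64  001010101011→0 (0)
 65  010101010110→0 (1)
 66  101010101101→1 (1)
 67  010101011011→0 (1)
 68  101010110111→1 (1)
 69  010101101111→0 (0)
 70  101011011110→1 (0)
 71  010110111100→0 (1)
 72  101101111001→1 (0)
 73  011011110010→0 (1)
 74  110111100101→1 (0)
 75  101111001010→1 (0)
 76  011110010100→0 (0)
 77  111100101000→1 (1)
 78  111001010001→1 (0)
 79  110010100010→1 (0)
 80  100101000100→1 (1)
 81  001010001001→0 (1)
 82  010100010011→0 (1)
 83  101000100111→1 (0)
 84  010001001110→0 (1)
 85  100010011101→1 (0)
 86  000100111010→0 (1)
 87  001001110101→0 (1)
 88  010011101011→0 (1)
 89  100111010111→1 (0)
 90  001110101110→0 (0)
 91  011101011100→0 (1)
 92  111010111001→1 (0)
 93  110101110010→1 (1)
 94  101011100101→1 (1)
 95  010111001011→0 (0)
 96  101110010110→1 (0)
 97  011100101100→0 (0)
 98  111001011000→1 (0)
 99  110010110000→1 (0)
100  100101100000→1 (0)
101  001011000000→0 (1)
102  010110000001→0 (0)
103  101100000010→1 (1)
104  011000000101→0 (1)
105  110000001011→1 (0)
106  100000010110→1 (1)
107  000000101101→0 (1)
108  000001011011→0 (0)
109  000010110110→0 (0)
110  000101101100→0 (1)
111  001011011001→0 (1)
112  010110110011→0 (1)
113  101101100111→1 (0)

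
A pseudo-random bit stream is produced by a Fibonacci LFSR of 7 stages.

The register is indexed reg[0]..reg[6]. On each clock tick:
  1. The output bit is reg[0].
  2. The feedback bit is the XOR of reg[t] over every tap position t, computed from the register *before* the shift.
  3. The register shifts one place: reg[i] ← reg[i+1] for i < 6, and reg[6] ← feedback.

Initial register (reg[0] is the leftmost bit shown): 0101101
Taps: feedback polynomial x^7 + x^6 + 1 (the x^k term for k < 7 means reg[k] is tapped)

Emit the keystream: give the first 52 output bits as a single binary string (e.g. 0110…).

tick  register→output (feedback)
  0  0101101→0 (1)
  1  1011011→1 (0)
  2  0110110→0 (0)
  3  1101100→1 (1)
  4  1011001→1 (0)
  5  0110010→0 (0)
  6  1100100→1 (1)
  7  1001001→1 (0)
  8  0010010→0 (0)
  9  0100100→0 (0)
 10  1001000→1 (1)
 11  0010001→0 (1)
 12  0100011→0 (1)
 13  1000111→1 (0)
 14  0001110→0 (0)
 15  0011100→0 (0)
 16  0111000→0 (0)
 17  1110000→1 (1)
 18  1100001→1 (0)
 19  1000010→1 (1)
 20  0000101→0 (1)
 21  0001011→0 (1)
 22  0010111→0 (1)
 23  0101111→0 (1)
 24  1011111→1 (0)
 25  0111110→0 (0)
 26  1111100→1 (1)
 27  1111001→1 (0)
 28  1110010→1 (1)
 29  1100101→1 (0)
 30  1001010→1 (1)
 31  0010101→0 (1)
 32  0101011→0 (1)
 33  1010111→1 (0)
 34  0101110→0 (0)
 35  1011100→1 (1)
 36  0111001→0 (1)
 37  1110011→1 (0)
 38  1100110→1 (1)
 39  1001101→1 (0)
 40  0011010→0 (0)
 41  0110100→0 (0)
 42  1101000→1 (1)
 43  1010001→1 (0)
 44  0100010→0 (0)
 45  1000100→1 (1)
 46  0001001→0 (1)
 47  0010011→0 (1)
 48  0100111→0 (1)
 49  1001111→1 (0)
 50  0011110→0 (0)
 51  0111100→0 (0)

0101101100100100011100001011111001010111001101000100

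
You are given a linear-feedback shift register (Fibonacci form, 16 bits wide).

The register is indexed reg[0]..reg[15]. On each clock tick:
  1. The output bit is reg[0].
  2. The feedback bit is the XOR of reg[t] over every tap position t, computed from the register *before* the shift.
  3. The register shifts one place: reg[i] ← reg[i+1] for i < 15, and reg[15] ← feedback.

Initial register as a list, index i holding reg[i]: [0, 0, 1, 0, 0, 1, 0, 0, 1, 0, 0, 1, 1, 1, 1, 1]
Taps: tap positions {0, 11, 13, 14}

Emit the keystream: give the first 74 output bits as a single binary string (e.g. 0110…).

k : reg_k → out_k, fb_k
0: 0010010010011111 → 0, fb=1
1: 0100100100111111 → 0, fb=1
2: 1001001001111111 → 1, fb=0
3: 0010010011111110 → 0, fb=1
4: 0100100111111101 → 0, fb=0
5: 1001001111111010 → 1, fb=1
6: 0010011111110101 → 0, fb=0
7: 0100111111101010 → 0, fb=1
8: 1001111111010101 → 1, fb=1
9: 0011111110101011 → 0, fb=1
10: 0111111101010111 → 0, fb=1
11: 1111111010101111 → 1, fb=1
12: 1111110101011111 → 1, fb=0
13: 1111101010111110 → 1, fb=0
14: 1111010101111100 → 1, fb=1
15: 1110101011111001 → 1, fb=0
16: 1101010111110010 → 1, fb=1
17: 1010101111100101 → 1, fb=0
18: 0101011111001010 → 0, fb=1
19: 1010111110010101 → 1, fb=1
20: 0101111100101011 → 0, fb=1
21: 1011111001010111 → 1, fb=0
22: 0111110010101110 → 0, fb=0
23: 1111100101011100 → 1, fb=1
24: 1111001010111001 → 1, fb=0
25: 1110010101110010 → 1, fb=1
26: 1100101011100101 → 1, fb=0
27: 1001010111001010 → 1, fb=0
28: 0010101110010100 → 0, fb=0
29: 0101011100101000 → 0, fb=0
30: 1010111001010000 → 1, fb=0
31: 0101110010100000 → 0, fb=0
32: 1011100101000000 → 1, fb=1
33: 0111001010000001 → 0, fb=0
34: 1110010100000010 → 1, fb=0
35: 1100101000000100 → 1, fb=0
36: 1001010000001000 → 1, fb=1
37: 0010100000010001 → 0, fb=1
38: 0101000000100011 → 0, fb=1
39: 1010000001000111 → 1, fb=1
40: 0100000010001111 → 0, fb=0
41: 1000000100011110 → 1, fb=0
42: 0000001000111100 → 0, fb=0
43: 0000010001111000 → 0, fb=1
44: 0000100011110001 → 0, fb=1
45: 0001000111100011 → 0, fb=1
46: 0010001111000111 → 0, fb=0
47: 0100011110001110 → 0, fb=0
48: 1000111100011100 → 1, fb=1
49: 0001111000111001 → 0, fb=1
50: 0011110001110011 → 0, fb=0
51: 0111100011100110 → 0, fb=0
52: 1111000111001100 → 1, fb=0
53: 1110001110011000 → 1, fb=0
54: 1100011100110000 → 1, fb=0
55: 1000111001100000 → 1, fb=1
56: 0001110011000001 → 0, fb=0
57: 0011100110000010 → 0, fb=1
58: 0111001100000101 → 0, fb=1
59: 1110011000001011 → 1, fb=0
60: 1100110000010110 → 1, fb=0
61: 1001100000101100 → 1, fb=0
62: 0011000001011000 → 0, fb=1
63: 0110000010110001 → 0, fb=1
64: 1100000101100011 → 1, fb=0
65: 1000001011000110 → 1, fb=1
66: 0000010110001101 → 0, fb=1
67: 0000101100011011 → 0, fb=0
68: 0001011000110110 → 0, fb=1
69: 0010110001101101 → 0, fb=1
70: 0101100011011011 → 0, fb=0
71: 1011000110110110 → 1, fb=0
72: 0110001101101100 → 0, fb=1
73: 1100011011011001 → 1, fb=0

00100100100111111101010111110010101110010100000010001111000111001100000101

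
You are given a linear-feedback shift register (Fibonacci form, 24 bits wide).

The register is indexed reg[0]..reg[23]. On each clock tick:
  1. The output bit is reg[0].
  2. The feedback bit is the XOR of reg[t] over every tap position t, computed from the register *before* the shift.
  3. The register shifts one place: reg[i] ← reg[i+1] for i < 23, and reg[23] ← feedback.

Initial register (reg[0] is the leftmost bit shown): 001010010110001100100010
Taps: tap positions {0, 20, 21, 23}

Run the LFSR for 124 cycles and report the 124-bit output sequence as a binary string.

0010100101100011001000100111111001110011101101010000101011111101011101110001000101111001011101001000111110100101000001111111

tick  register→output (feedback)
  0  001010010110001100100010→0 (0)
  1  010100101100011001000100→0 (1)
  2  101001011000110010001001→1 (1)
  3  010010110001100100010011→0 (1)
  4  100101100011001000100111→1 (1)
  5  001011000110010001001111→0 (1)
  6  010110001100100010011111→0 (1)
  7  101100011001000100111111→1 (0)
  8  011000110010001001111110→0 (0)
  9  110001100100010011111100→1 (1)
 10  100011001000100111111001→1 (1)
 11  000110010001001111110011→0 (1)
 12  001100100010011111100111→0 (0)
 13  011001000100111111001110→0 (0)
 14  110010001001111110011100→1 (1)
 15  100100010011111100111001→1 (1)
 16  001000100111111001110011→0 (1)
 17  010001001111110011100111→0 (0)
 18  100010011111100111001110→1 (1)
 19  000100111111001110011101→0 (1)
 20  001001111110011100111011→0 (0)
 21  010011111100111001110110→0 (1)
 22  100111111001110011101101→1 (0)
 23  001111110011100111011010→0 (1)
 24  011111100111001110110101→0 (0)
 25  111111001110011101101010→1 (0)
 26  111110011100111011010100→1 (0)
 27  111100111001110110101000→1 (0)
 28  111001110011101101010000→1 (1)
 29  110011100111011010100001→1 (0)
 30  100111001110110101000010→1 (1)
 31  001110011101101010000101→0 (0)
 32  011100111011010100001010→0 (1)
 33  111001110110101000010101→1 (1)
 34  110011101101010000101011→1 (1)
 35  100111011010100001010111→1 (1)
 36  001110110101000010101111→0 (1)
 37  011101101010000101011111→0 (1)
 38  111011010100001010111111→1 (0)
 39  110110101000010101111110→1 (1)
 40  101101010000101011111101→1 (0)
 41  011010100001010111111010→0 (1)
 42  110101000010101111110101→1 (1)
 43  101010000101011111101011→1 (1)
 44  010100001010111111010111→0 (0)
 45  101000010101111110101110→1 (1)
 46  010000101011111101011101→0 (1)
 47  100001010111111010111011→1 (1)
 48  000010101111110101110111→0 (0)
 49  000101011111101011101110→0 (0)
 50  001010111111010111011100→0 (0)
 51  010101111110101110111000→0 (1)
 52  101011111101011101110001→1 (0)
 53  010111111010111011100010→0 (0)
 54  101111110101110111000100→1 (0)
 55  011111101011101110001000→0 (1)
 56  111111010111011100010001→1 (0)
 57  111110101110111000100010→1 (1)
 58  111101011101110001000101→1 (1)
 59  111010111011100010001011→1 (1)
 60  110101110111000100010111→1 (1)
 61  101011101110001000101111→1 (0)
 62  010111011100010001011110→0 (0)
 63  101110111000100010111100→1 (1)
 64  011101110001000101111001→0 (0)
 65  111011100010001011110010→1 (1)
 66  110111000100010111100101→1 (1)
 67  101110001000101111001011→1 (1)
 68  011100010001011110010111→0 (0)
 69  111000100010111100101110→1 (1)
 70  110001000101111001011101→1 (0)
 71  100010001011110010111010→1 (0)
 72  000100010111100101110100→0 (1)
 73  001000101111001011101001→0 (0)
 74  010001011110010111010010→0 (0)
 75  100010111100101110100100→1 (0)
 76  000101111001011101001000→0 (1)
 77  001011110010111010010001→0 (1)
 78  010111100101110100100011→0 (1)
 79  101111001011101001000111→1 (1)
 80  011110010111010010001111→0 (1)
 81  111100101110100100011111→1 (0)
 82  111001011101001000111110→1 (1)
 83  110010111010010001111101→1 (0)
 84  100101110100100011111010→1 (0)
 85  001011101001000111110100→0 (1)
 86  010111010010001111101001→0 (0)
 87  101110100100011111010010→1 (1)
 88  011101001000111110100101→0 (0)
 89  111010010001111101001010→1 (0)
 90  110100100011111010010100→1 (0)
 91  101001000111110100101000→1 (0)
 92  010010001111101001010000→0 (0)
 93  100100011111010010100000→1 (1)
 94  001000111110100101000001→0 (1)
 95  010001111101001010000011→0 (1)
 96  100011111010010100000111→1 (1)
 97  000111110100101000001111→0 (1)
 98  001111101001010000011111→0 (1)
 99  011111010010100000111111→0 (1)
100  111110100101000001111111→1 (0)
101  111101001010000011111110→1 (1)
102  111010010100000111111101→1 (0)
103  110100101000001111111010→1 (0)
104  101001010000011111110100→1 (0)
105  010010100000111111101000→0 (1)
106  100101000001111111010001→1 (0)
107  001010000011111110100010→0 (0)
108  010100000111111101000100→0 (1)
109  101000001111111010001001→1 (1)
110  010000011111110100010011→0 (1)
111  100000111111101000100111→1 (1)
112  000001111111010001001111→0 (1)
113  000011111110100010011111→0 (1)
114  000111111101000100111111→0 (1)
115  001111111010001001111111→0 (1)
116  011111110100010011111111→0 (1)
117  111111101000100111111111→1 (0)
118  111111010001001111111110→1 (1)
119  111110100010011111111101→1 (0)
120  111101000100111111111010→1 (0)
121  111010001001111111110100→1 (0)
122  110100010011111111101000→1 (0)
123  101000100111111111010000→1 (1)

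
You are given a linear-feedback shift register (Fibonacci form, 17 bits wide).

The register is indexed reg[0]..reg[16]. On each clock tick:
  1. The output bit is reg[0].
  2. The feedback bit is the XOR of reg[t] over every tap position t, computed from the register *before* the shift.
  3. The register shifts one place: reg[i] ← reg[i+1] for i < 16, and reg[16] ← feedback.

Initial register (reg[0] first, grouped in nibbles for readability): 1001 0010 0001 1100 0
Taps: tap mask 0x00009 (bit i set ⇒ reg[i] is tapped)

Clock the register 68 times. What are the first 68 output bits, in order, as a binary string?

tick  register→output (feedback)
  0  10010010000111000→1 (0)
  1  00100100001110000→0 (0)
  2  01001000011100000→0 (0)
  3  10010000111000000→1 (0)
  4  00100001110000000→0 (0)
  5  01000011100000000→0 (0)
  6  10000111000000000→1 (1)
  7  00001110000000001→0 (0)
  8  00011100000000010→0 (1)
  9  00111000000000101→0 (1)
 10  01110000000001011→0 (1)
 11  11100000000010111→1 (1)
 12  11000000000101111→1 (1)
 13  10000000001011111→1 (1)
 14  00000000010111111→0 (0)
 15  00000000101111110→0 (0)
 16  00000001011111100→0 (0)
 17  00000010111111000→0 (0)
 18  00000101111110000→0 (0)
 19  00001011111100000→0 (0)
 20  00010111111000000→0 (1)
 21  00101111110000001→0 (0)
 22  01011111100000010→0 (1)
 23  10111111000000101→1 (0)
 24  01111110000001010→0 (1)
 25  11111100000010101→1 (0)
 26  11111000000101010→1 (0)
 27  11110000001010100→1 (0)
 28  11100000010101000→1 (1)
 29  11000000101010001→1 (1)
 30  10000001010100011→1 (1)
 31  00000010101000111→0 (0)
 32  00000101010001110→0 (0)
 33  00001010100011100→0 (0)
 34  00010101000111000→0 (1)
 35  00101010001110001→0 (0)
 36  01010100011100010→0 (1)
 37  10101000111000101→1 (1)
 38  01010001110001011→0 (1)
 39  10100011100010111→1 (1)
 40  01000111000101111→0 (0)
 41  10001110001011110→1 (1)
 42  00011100010111101→0 (1)
 43  00111000101111011→0 (1)
 44  01110001011110111→0 (1)
 45  11100010111101111→1 (1)
 46  11000101111011111→1 (1)
 47  10001011110111111→1 (1)
 48  00010111101111111→0 (1)
 49  00101111011111111→0 (0)
 50  01011110111111110→0 (1)
 51  10111101111111101→1 (0)
 52  01111011111111010→0 (1)
 53  11110111111110101→1 (0)
 54  11101111111101010→1 (1)
 55  11011111111010101→1 (0)
 56  10111111110101010→1 (0)
 57  01111111101010100→0 (1)
 58  11111111010101001→1 (0)
 59  11111110101010010→1 (0)
 60  11111101010100100→1 (0)
 61  11111010101001000→1 (0)
 62  11110101010010000→1 (0)
 63  11101010100100000→1 (1)
 64  11010101001000001→1 (0)
 65  10101010010000010→1 (1)
 66  01010100100000101→0 (1)
 67  10101001000001011→1 (1)

10010010000111000000000101111110000001010100011100010111101111111101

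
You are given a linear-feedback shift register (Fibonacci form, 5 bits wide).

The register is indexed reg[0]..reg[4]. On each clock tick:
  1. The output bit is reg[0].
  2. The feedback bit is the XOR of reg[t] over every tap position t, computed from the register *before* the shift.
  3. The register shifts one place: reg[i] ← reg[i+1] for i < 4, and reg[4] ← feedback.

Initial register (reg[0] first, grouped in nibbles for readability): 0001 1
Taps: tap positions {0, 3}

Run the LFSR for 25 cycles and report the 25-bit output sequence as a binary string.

tick  register→output (feedback)
  0  00011→0 (1)
  1  00111→0 (1)
  2  01111→0 (1)
  3  11111→1 (0)
  4  11110→1 (0)
  5  11100→1 (1)
  6  11001→1 (1)
  7  10011→1 (0)
  8  00110→0 (1)
  9  01101→0 (0)
 10  11010→1 (0)
 11  10100→1 (1)
 12  01001→0 (0)
 13  10010→1 (0)
 14  00100→0 (0)
 15  01000→0 (0)
 16  10000→1 (1)
 17  00001→0 (0)
 18  00010→0 (1)
 19  00101→0 (0)
 20  01010→0 (1)
 21  10101→1 (1)
 22  01011→0 (1)
 23  10111→1 (0)
 24  01110→0 (1)

0001111100110100100001010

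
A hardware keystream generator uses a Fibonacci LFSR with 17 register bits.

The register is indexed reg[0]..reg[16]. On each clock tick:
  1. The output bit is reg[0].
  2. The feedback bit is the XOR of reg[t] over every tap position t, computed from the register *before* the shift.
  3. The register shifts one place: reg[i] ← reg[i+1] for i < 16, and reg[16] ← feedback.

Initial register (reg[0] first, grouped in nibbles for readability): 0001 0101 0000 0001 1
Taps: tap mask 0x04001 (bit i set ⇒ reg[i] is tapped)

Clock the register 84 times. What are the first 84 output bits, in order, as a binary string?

000101010000000110111101001001000101010000010000001011111111011011001110001111001111

tick  register→output (feedback)
  0  00010101000000011→0 (0)
  1  00101010000000110→0 (1)
  2  01010100000001101→0 (1)
  3  10101000000011011→1 (1)
  4  01010000000110111→0 (1)
  5  10100000001101111→1 (0)
  6  01000000011011110→0 (1)
  7  10000000110111101→1 (0)
  8  00000001101111010→0 (0)
  9  00000011011110100→0 (1)
 10  00000110111101001→0 (0)
 11  00001101111010010→0 (0)
 12  00011011110100100→0 (1)
 13  00110111101001001→0 (0)
 14  01101111010010010→0 (0)
 15  11011110100100100→1 (0)
 16  10111101001001000→1 (1)
 17  01111010010010001→0 (0)
 18  11110100100100010→1 (1)
 19  11101001001000101→1 (0)
 20  11010010010001010→1 (1)
 21  10100100100010101→1 (0)
 22  01001001000101010→0 (0)
 23  10010010001010100→1 (0)
 24  00100100010101000→0 (0)
 25  01001000101010000→0 (0)
 26  10010001010100000→1 (1)
 27  00100010101000001→0 (0)
 28  01000101010000010→0 (0)
 29  10001010100000100→1 (0)
 30  00010101000001000→0 (0)
 31  00101010000010000→0 (0)
 32  01010100000100000→0 (0)
 33  10101000001000000→1 (1)
 34  01010000010000001→0 (0)
 35  10100000100000010→1 (1)
 36  01000001000000101→0 (1)
 37  10000010000001011→1 (1)
 38  00000100000010111→0 (1)
 39  00001000000101111→0 (1)
 40  00010000001011111→0 (1)
 41  00100000010111111→0 (1)
 42  01000000101111111→0 (1)
 43  10000001011111111→1 (0)
 44  00000010111111110→0 (1)
 45  00000101111111101→0 (1)
 46  00001011111111011→0 (0)
 47  00010111111110110→0 (1)
 48  00101111111101101→0 (1)
 49  01011111111011011→0 (0)
 50  10111111110110110→1 (0)
 51  01111111101101100→0 (1)
 52  11111111011011001→1 (1)
 53  11111110110110011→1 (1)
 54  11111101101100111→1 (0)
 55  11111011011001110→1 (0)
 56  11110110110011100→1 (0)
 57  11101101100111000→1 (1)
 58  11011011001110001→1 (1)
 59  10110110011100011→1 (1)
 60  01101100111000111→0 (1)
 61  11011001110001111→1 (0)
 62  10110011100011110→1 (0)
 63  01100111000111100→0 (1)
 64  11001110001111001→1 (1)
 65  10011100011110011→1 (1)
 66  00111000111100111→0 (1)
 67  01110001111001111→0 (1)
 68  11100011110011111→1 (0)
 69  11000111100111110→1 (0)
 70  10001111001111100→1 (0)
 71  00011110011111000→0 (0)
 72  00111100111110000→0 (0)
 73  01111001111100000→0 (0)
 74  11110011111000000→1 (1)
 75  11100111110000001→1 (1)
 76  11001111100000011→1 (1)
 77  10011111000000111→1 (0)
 78  00111110000001110→0 (1)
 79  01111100000011101→0 (1)
 80  11111000000111011→1 (1)
 81  11110000001110111→1 (0)
 82  11100000011101110→1 (0)
 83  11000000111011100→1 (0)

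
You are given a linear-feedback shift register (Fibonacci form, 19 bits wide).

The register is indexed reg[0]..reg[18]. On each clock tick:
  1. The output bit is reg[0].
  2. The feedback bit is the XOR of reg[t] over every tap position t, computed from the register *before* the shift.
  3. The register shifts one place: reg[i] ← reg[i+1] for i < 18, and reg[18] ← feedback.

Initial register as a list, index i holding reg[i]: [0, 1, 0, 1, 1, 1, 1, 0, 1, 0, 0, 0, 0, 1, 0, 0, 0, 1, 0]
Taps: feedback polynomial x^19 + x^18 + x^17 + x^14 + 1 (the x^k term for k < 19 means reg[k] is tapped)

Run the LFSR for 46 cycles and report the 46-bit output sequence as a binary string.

k : reg_k → out_k, fb_k
0: 0101111010000100010 → 0, fb=1
1: 1011110100001000101 → 1, fb=0
2: 0111101000010001010 → 0, fb=1
3: 1111010000100010101 → 1, fb=1
4: 1110100001000101011 → 1, fb=1
5: 1101000010001010111 → 1, fb=0
6: 1010000100010101110 → 1, fb=0
7: 0100001000101011100 → 0, fb=1
8: 1000010001010111001 → 1, fb=1
9: 0000100010101110011 → 0, fb=1
10: 0001000101011100111 → 0, fb=0
11: 0010001010111001110 → 0, fb=1
12: 0100010101110011101 → 0, fb=0
13: 1000101011100111010 → 1, fb=1
14: 0001010111001110101 → 0, fb=0
15: 0010101110011101010 → 0, fb=1
16: 0101011100111010101 → 0, fb=0
17: 1010111001110101010 → 1, fb=0
18: 0101110011101010100 → 0, fb=1
19: 1011100111010101001 → 1, fb=0
20: 0111001110101010010 → 0, fb=0
21: 1110011101010100100 → 1, fb=1
22: 1100111010101001001 → 1, fb=0
23: 1001110101010010010 → 1, fb=1
24: 0011101010100100101 → 0, fb=1
25: 0111010101001001011 → 0, fb=0
26: 1110101010010010110 → 1, fb=1
27: 1101010100100101101 → 1, fb=0
28: 1010101001001011010 → 1, fb=1
29: 0101010010010110101 → 0, fb=0
30: 1010100100101101010 → 1, fb=0
31: 0101001001011010100 → 0, fb=1
32: 1010010010110101001 → 1, fb=0
33: 0100100101101010010 → 0, fb=0
34: 1001001011010100100 → 1, fb=1
35: 0010010110101001001 → 0, fb=1
36: 0100101101010010011 → 0, fb=1
37: 1001011010100100111 → 1, fb=1
38: 0010110101001001111 → 0, fb=0
39: 0101101010010011110 → 0, fb=0
40: 1011010100100111100 → 1, fb=0
41: 0110101001001111000 → 0, fb=1
42: 1101010010011110001 → 1, fb=1
43: 1010100100111100011 → 1, fb=1
44: 0101001001111000111 → 0, fb=0
45: 1010010011110001110 → 1, fb=0

0101111010000100010101110011101010100100101101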